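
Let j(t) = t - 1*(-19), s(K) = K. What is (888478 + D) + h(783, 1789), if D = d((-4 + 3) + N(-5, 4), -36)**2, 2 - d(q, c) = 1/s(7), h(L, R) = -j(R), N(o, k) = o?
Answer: 43446999/49 ≈ 8.8667e+5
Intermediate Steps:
j(t) = 19 + t (j(t) = t + 19 = 19 + t)
h(L, R) = -19 - R (h(L, R) = -(19 + R) = -19 - R)
d(q, c) = 13/7 (d(q, c) = 2 - 1/7 = 13/7)
D = 169/49 (D = (13/7)**2 = 169/49 ≈ 3.4490)
(888478 + D) + h(783, 1789) = (888478 + 169/49) + (-19 - 1*1789) = 43535591/49 + (-19 - 1789) = 43535591/49 - 1808 = 43446999/49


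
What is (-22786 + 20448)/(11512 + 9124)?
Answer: -167/1474 ≈ -0.11330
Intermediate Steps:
(-22786 + 20448)/(11512 + 9124) = -2338/20636 = -2338*1/20636 = -167/1474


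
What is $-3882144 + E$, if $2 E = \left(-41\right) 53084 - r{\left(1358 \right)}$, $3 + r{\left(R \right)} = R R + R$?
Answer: $- \frac{11786251}{2} \approx -5.8931 \cdot 10^{6}$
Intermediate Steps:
$r{\left(R \right)} = -3 + R + R^{2}$ ($r{\left(R \right)} = -3 + \left(R R + R\right) = -3 + \left(R^{2} + R\right) = -3 + \left(R + R^{2}\right) = -3 + R + R^{2}$)
$E = - \frac{4021963}{2}$ ($E = \frac{\left(-41\right) 53084 - \left(-3 + 1358 + 1358^{2}\right)}{2} = \frac{-2176444 - \left(-3 + 1358 + 1844164\right)}{2} = \frac{-2176444 - 1845519}{2} = \frac{1}{2} \left(-4021963\right) = - \frac{4021963}{2} \approx -2.011 \cdot 10^{6}$)
$-3882144 + E = -3882144 - \frac{4021963}{2} = - \frac{11786251}{2}$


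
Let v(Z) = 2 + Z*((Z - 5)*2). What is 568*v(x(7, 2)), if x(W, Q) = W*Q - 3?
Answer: 76112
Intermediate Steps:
x(W, Q) = -3 + Q*W (x(W, Q) = Q*W - 3 = -3 + Q*W)
v(Z) = 2 + Z*(-10 + 2*Z) (v(Z) = 2 + Z*((-5 + Z)*2) = 2 + Z*(-10 + 2*Z))
568*v(x(7, 2)) = 568*(2 - 10*(-3 + 2*7) + 2*(-3 + 2*7)**2) = 568*(2 - 10*(-3 + 14) + 2*(-3 + 14)**2) = 568*(2 - 10*11 + 2*11**2) = 568*(2 - 110 + 2*121) = 568*(2 - 110 + 242) = 568*134 = 76112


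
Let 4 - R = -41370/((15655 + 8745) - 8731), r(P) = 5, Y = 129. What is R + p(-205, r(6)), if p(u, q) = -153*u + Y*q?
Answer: 167222912/5223 ≈ 32017.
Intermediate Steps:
p(u, q) = -153*u + 129*q
R = 34682/5223 (R = 4 - (-41370)/((15655 + 8745) - 8731) = 4 - (-41370)/(24400 - 8731) = 4 - (-41370)/15669 = 4 - 1*(-13790/5223) = 4 + 13790/5223 = 34682/5223 ≈ 6.6402)
R + p(-205, r(6)) = 34682/5223 + (-153*(-205) + 129*5) = 34682/5223 + (31365 + 645) = 34682/5223 + 32010 = 167222912/5223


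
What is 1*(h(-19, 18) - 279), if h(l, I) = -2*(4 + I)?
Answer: -323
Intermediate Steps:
h(l, I) = -8 - 2*I
1*(h(-19, 18) - 279) = 1*((-8 - 2*18) - 279) = 1*((-8 - 36) - 279) = 1*(-44 - 279) = 1*(-323) = -323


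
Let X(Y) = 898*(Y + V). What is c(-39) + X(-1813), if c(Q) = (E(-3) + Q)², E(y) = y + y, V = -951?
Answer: -2480047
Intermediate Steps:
E(y) = 2*y
X(Y) = -853998 + 898*Y (X(Y) = 898*(Y - 951) = 898*(-951 + Y) = -853998 + 898*Y)
c(Q) = (-6 + Q)² (c(Q) = (2*(-3) + Q)² = (-6 + Q)²)
c(-39) + X(-1813) = (-6 - 39)² + (-853998 + 898*(-1813)) = (-45)² + (-853998 - 1628074) = 2025 - 2482072 = -2480047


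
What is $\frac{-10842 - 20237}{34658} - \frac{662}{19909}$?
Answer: $- \frac{14923149}{16046654} \approx -0.92999$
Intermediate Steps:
$\frac{-10842 - 20237}{34658} - \frac{662}{19909} = \left(-10842 - 20237\right) \frac{1}{34658} - \frac{662}{19909} = \left(-31079\right) \frac{1}{34658} - \frac{662}{19909} = - \frac{31079}{34658} - \frac{662}{19909} = - \frac{14923149}{16046654}$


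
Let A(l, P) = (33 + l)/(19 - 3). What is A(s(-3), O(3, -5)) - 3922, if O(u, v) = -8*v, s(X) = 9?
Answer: -31355/8 ≈ -3919.4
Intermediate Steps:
A(l, P) = 33/16 + l/16 (A(l, P) = (33 + l)/16 = (33 + l)*(1/16) = 33/16 + l/16)
A(s(-3), O(3, -5)) - 3922 = (33/16 + (1/16)*9) - 3922 = (33/16 + 9/16) - 3922 = 21/8 - 3922 = -31355/8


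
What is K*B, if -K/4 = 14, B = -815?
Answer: 45640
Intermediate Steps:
K = -56 (K = -4*14 = -56)
K*B = -56*(-815) = 45640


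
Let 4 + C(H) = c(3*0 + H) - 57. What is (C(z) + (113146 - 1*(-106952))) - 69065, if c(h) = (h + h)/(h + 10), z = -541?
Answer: 80167214/531 ≈ 1.5097e+5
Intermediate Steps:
c(h) = 2*h/(10 + h) (c(h) = (2*h)/(10 + h) = 2*h/(10 + h))
C(H) = -61 + 2*H/(10 + H) (C(H) = -4 + (2*(3*0 + H)/(10 + (3*0 + H)) - 57) = -4 + (2*(0 + H)/(10 + (0 + H)) - 57) = -4 + (2*H/(10 + H) - 57) = -4 + (-57 + 2*H/(10 + H)) = -61 + 2*H/(10 + H))
(C(z) + (113146 - 1*(-106952))) - 69065 = ((-610 - 59*(-541))/(10 - 541) + (113146 - 1*(-106952))) - 69065 = ((-610 + 31919)/(-531) + (113146 + 106952)) - 69065 = (-1/531*31309 + 220098) - 69065 = (-31309/531 + 220098) - 69065 = 116840729/531 - 69065 = 80167214/531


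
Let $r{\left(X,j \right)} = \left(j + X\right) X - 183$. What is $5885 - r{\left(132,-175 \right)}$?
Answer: $11744$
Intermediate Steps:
$r{\left(X,j \right)} = -183 + X \left(X + j\right)$ ($r{\left(X,j \right)} = \left(X + j\right) X - 183 = X \left(X + j\right) - 183 = -183 + X \left(X + j\right)$)
$5885 - r{\left(132,-175 \right)} = 5885 - \left(-183 + 132^{2} + 132 \left(-175\right)\right) = 5885 - \left(-183 + 17424 - 23100\right) = 5885 - -5859 = 5885 + 5859 = 11744$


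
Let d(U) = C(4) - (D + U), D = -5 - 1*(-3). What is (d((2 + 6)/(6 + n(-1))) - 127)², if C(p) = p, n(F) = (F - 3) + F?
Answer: 16641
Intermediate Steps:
n(F) = -3 + 2*F (n(F) = (-3 + F) + F = -3 + 2*F)
D = -2 (D = -5 + 3 = -2)
d(U) = 6 - U (d(U) = 4 - (-2 + U) = 4 + (2 - U) = 6 - U)
(d((2 + 6)/(6 + n(-1))) - 127)² = ((6 - (2 + 6)/(6 + (-3 + 2*(-1)))) - 127)² = ((6 - 8/(6 + (-3 - 2))) - 127)² = ((6 - 8/(6 - 5)) - 127)² = ((6 - 8/1) - 127)² = ((6 - 8) - 127)² = (-2 - 127)² = (-129)² = 16641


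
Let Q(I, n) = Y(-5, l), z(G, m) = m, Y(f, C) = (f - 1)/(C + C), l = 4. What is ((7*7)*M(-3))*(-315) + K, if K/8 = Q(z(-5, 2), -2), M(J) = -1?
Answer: 15429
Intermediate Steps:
Y(f, C) = (-1 + f)/(2*C) (Y(f, C) = (-1 + f)/((2*C)) = (-1 + f)*(1/(2*C)) = (-1 + f)/(2*C))
Q(I, n) = -3/4 (Q(I, n) = (1/2)*(-1 - 5)/4 = (1/2)*(1/4)*(-6) = -3/4)
K = -6 (K = 8*(-3/4) = -6)
((7*7)*M(-3))*(-315) + K = ((7*7)*(-1))*(-315) - 6 = (49*(-1))*(-315) - 6 = -49*(-315) - 6 = 15435 - 6 = 15429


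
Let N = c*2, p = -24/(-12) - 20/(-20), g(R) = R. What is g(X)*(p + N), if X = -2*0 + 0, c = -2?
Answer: 0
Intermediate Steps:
X = 0 (X = 0 + 0 = 0)
p = 3 (p = -24*(-1/12) - 20*(-1/20) = 2 + 1 = 3)
N = -4 (N = -2*2 = -4)
g(X)*(p + N) = 0*(3 - 4) = 0*(-1) = 0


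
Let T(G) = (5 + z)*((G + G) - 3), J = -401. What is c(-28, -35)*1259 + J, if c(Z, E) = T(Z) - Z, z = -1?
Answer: -262273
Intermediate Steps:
T(G) = -12 + 8*G (T(G) = (5 - 1)*((G + G) - 3) = 4*(2*G - 3) = 4*(-3 + 2*G) = -12 + 8*G)
c(Z, E) = -12 + 7*Z (c(Z, E) = (-12 + 8*Z) - Z = -12 + 7*Z)
c(-28, -35)*1259 + J = (-12 + 7*(-28))*1259 - 401 = (-12 - 196)*1259 - 401 = -208*1259 - 401 = -261872 - 401 = -262273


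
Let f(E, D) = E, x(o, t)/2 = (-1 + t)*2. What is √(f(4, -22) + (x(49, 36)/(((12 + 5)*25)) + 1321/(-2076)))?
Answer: √28748995545/88230 ≈ 1.9217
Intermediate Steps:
x(o, t) = -4 + 4*t (x(o, t) = 2*((-1 + t)*2) = 2*(-2 + 2*t) = -4 + 4*t)
√(f(4, -22) + (x(49, 36)/(((12 + 5)*25)) + 1321/(-2076))) = √(4 + ((-4 + 4*36)/(((12 + 5)*25)) + 1321/(-2076))) = √(4 + ((-4 + 144)/((17*25)) + 1321*(-1/2076))) = √(4 + (140/425 - 1321/2076)) = √(4 + (140*(1/425) - 1321/2076)) = √(4 + (28/85 - 1321/2076)) = √(4 - 54157/176460) = √(651683/176460) = √28748995545/88230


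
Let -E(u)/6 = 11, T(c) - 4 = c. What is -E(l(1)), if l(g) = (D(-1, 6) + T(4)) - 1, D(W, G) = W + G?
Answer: 66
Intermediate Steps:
D(W, G) = G + W
T(c) = 4 + c
l(g) = 12 (l(g) = ((6 - 1) + (4 + 4)) - 1 = (5 + 8) - 1 = 13 - 1 = 12)
E(u) = -66 (E(u) = -6*11 = -66)
-E(l(1)) = -1*(-66) = 66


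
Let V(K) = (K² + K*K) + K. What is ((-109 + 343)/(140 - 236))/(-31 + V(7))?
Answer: -39/1184 ≈ -0.032939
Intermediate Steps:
V(K) = K + 2*K² (V(K) = (K² + K²) + K = 2*K² + K = K + 2*K²)
((-109 + 343)/(140 - 236))/(-31 + V(7)) = ((-109 + 343)/(140 - 236))/(-31 + 7*(1 + 2*7)) = (234/(-96))/(-31 + 7*(1 + 14)) = (234*(-1/96))/(-31 + 7*15) = -39/(16*(-31 + 105)) = -39/16/74 = -39/16*1/74 = -39/1184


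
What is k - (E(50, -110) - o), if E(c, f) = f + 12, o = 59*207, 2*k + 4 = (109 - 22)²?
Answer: 32187/2 ≈ 16094.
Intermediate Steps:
k = 7565/2 (k = -2 + (109 - 22)²/2 = -2 + (½)*87² = -2 + (½)*7569 = -2 + 7569/2 = 7565/2 ≈ 3782.5)
o = 12213
E(c, f) = 12 + f
k - (E(50, -110) - o) = 7565/2 - ((12 - 110) - 1*12213) = 7565/2 - (-98 - 12213) = 7565/2 - 1*(-12311) = 7565/2 + 12311 = 32187/2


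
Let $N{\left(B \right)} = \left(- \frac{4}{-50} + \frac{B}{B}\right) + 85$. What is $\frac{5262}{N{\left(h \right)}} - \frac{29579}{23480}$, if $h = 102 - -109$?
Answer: $\frac{378142499}{6316120} \approx 59.869$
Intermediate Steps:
$h = 211$ ($h = 102 + 109 = 211$)
$N{\left(B \right)} = \frac{2152}{25}$ ($N{\left(B \right)} = \left(\left(-4\right) \left(- \frac{1}{50}\right) + 1\right) + 85 = \left(\frac{2}{25} + 1\right) + 85 = \frac{27}{25} + 85 = \frac{2152}{25}$)
$\frac{5262}{N{\left(h \right)}} - \frac{29579}{23480} = \frac{5262}{\frac{2152}{25}} - \frac{29579}{23480} = 5262 \cdot \frac{25}{2152} - \frac{29579}{23480} = \frac{65775}{1076} - \frac{29579}{23480} = \frac{378142499}{6316120}$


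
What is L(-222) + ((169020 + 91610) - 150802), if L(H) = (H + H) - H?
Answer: 109606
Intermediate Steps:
L(H) = H (L(H) = 2*H - H = H)
L(-222) + ((169020 + 91610) - 150802) = -222 + ((169020 + 91610) - 150802) = -222 + (260630 - 150802) = -222 + 109828 = 109606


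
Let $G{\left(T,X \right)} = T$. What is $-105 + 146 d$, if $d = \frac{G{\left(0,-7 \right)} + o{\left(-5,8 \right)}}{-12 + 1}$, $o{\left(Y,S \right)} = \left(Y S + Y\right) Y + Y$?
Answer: $-3025$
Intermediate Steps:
$o{\left(Y,S \right)} = Y + Y \left(Y + S Y\right)$ ($o{\left(Y,S \right)} = \left(S Y + Y\right) Y + Y = \left(Y + S Y\right) Y + Y = Y \left(Y + S Y\right) + Y = Y + Y \left(Y + S Y\right)$)
$d = -20$ ($d = \frac{0 - 5 \left(1 - 5 + 8 \left(-5\right)\right)}{-12 + 1} = \frac{0 - 5 \left(1 - 5 - 40\right)}{-11} = \left(0 - -220\right) \left(- \frac{1}{11}\right) = \left(0 + 220\right) \left(- \frac{1}{11}\right) = 220 \left(- \frac{1}{11}\right) = -20$)
$-105 + 146 d = -105 + 146 \left(-20\right) = -105 - 2920 = -3025$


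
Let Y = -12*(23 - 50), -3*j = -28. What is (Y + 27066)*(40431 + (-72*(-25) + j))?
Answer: 1156962730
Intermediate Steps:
j = 28/3 (j = -⅓*(-28) = 28/3 ≈ 9.3333)
Y = 324 (Y = -12*(-27) = 324)
(Y + 27066)*(40431 + (-72*(-25) + j)) = (324 + 27066)*(40431 + (-72*(-25) + 28/3)) = 27390*(40431 + (1800 + 28/3)) = 27390*(40431 + 5428/3) = 27390*(126721/3) = 1156962730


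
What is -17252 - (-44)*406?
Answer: 612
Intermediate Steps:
-17252 - (-44)*406 = -17252 - 1*(-17864) = -17252 + 17864 = 612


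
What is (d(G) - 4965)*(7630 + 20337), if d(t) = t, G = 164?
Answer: -134269567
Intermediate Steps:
(d(G) - 4965)*(7630 + 20337) = (164 - 4965)*(7630 + 20337) = -4801*27967 = -134269567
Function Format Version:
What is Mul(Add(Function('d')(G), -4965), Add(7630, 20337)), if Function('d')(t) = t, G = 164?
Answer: -134269567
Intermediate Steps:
Mul(Add(Function('d')(G), -4965), Add(7630, 20337)) = Mul(Add(164, -4965), Add(7630, 20337)) = Mul(-4801, 27967) = -134269567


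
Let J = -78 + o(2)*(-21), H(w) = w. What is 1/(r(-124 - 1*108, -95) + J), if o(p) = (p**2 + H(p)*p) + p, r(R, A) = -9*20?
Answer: -1/468 ≈ -0.0021368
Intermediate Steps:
r(R, A) = -180
o(p) = p + 2*p**2 (o(p) = (p**2 + p*p) + p = (p**2 + p**2) + p = 2*p**2 + p = p + 2*p**2)
J = -288 (J = -78 + (2*(1 + 2*2))*(-21) = -78 + (2*(1 + 4))*(-21) = -78 + (2*5)*(-21) = -78 + 10*(-21) = -78 - 210 = -288)
1/(r(-124 - 1*108, -95) + J) = 1/(-180 - 288) = 1/(-468) = -1/468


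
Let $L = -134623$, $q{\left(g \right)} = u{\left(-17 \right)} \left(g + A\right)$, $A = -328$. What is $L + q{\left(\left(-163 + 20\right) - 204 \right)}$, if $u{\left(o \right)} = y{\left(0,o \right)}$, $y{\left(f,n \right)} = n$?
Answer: $-123148$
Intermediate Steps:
$u{\left(o \right)} = o$
$q{\left(g \right)} = 5576 - 17 g$ ($q{\left(g \right)} = - 17 \left(g - 328\right) = - 17 \left(-328 + g\right) = 5576 - 17 g$)
$L + q{\left(\left(-163 + 20\right) - 204 \right)} = -134623 - \left(-5576 + 17 \left(\left(-163 + 20\right) - 204\right)\right) = -134623 - \left(-5576 + 17 \left(-143 - 204\right)\right) = -134623 + \left(5576 - -5899\right) = -134623 + \left(5576 + 5899\right) = -134623 + 11475 = -123148$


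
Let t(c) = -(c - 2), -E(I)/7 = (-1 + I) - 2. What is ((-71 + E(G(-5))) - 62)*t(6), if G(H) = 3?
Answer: 532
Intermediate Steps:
E(I) = 21 - 7*I (E(I) = -7*((-1 + I) - 2) = -7*(-3 + I) = 21 - 7*I)
t(c) = 2 - c (t(c) = -(-2 + c) = 2 - c)
((-71 + E(G(-5))) - 62)*t(6) = ((-71 + (21 - 7*3)) - 62)*(2 - 1*6) = ((-71 + (21 - 21)) - 62)*(2 - 6) = ((-71 + 0) - 62)*(-4) = (-71 - 62)*(-4) = -133*(-4) = 532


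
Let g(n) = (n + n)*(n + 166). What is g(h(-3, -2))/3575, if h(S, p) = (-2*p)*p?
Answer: -2528/3575 ≈ -0.70713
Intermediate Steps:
h(S, p) = -2*p²
g(n) = 2*n*(166 + n) (g(n) = (2*n)*(166 + n) = 2*n*(166 + n))
g(h(-3, -2))/3575 = (2*(-2*(-2)²)*(166 - 2*(-2)²))/3575 = (2*(-2*4)*(166 - 2*4))*(1/3575) = (2*(-8)*(166 - 8))*(1/3575) = (2*(-8)*158)*(1/3575) = -2528*1/3575 = -2528/3575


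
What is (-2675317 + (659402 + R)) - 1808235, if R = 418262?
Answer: -3405888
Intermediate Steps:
(-2675317 + (659402 + R)) - 1808235 = (-2675317 + (659402 + 418262)) - 1808235 = (-2675317 + 1077664) - 1808235 = -1597653 - 1808235 = -3405888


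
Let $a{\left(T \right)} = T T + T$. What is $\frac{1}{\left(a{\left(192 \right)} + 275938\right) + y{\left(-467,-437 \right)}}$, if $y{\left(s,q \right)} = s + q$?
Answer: $\frac{1}{312090} \approx 3.2042 \cdot 10^{-6}$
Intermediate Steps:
$y{\left(s,q \right)} = q + s$
$a{\left(T \right)} = T + T^{2}$ ($a{\left(T \right)} = T^{2} + T = T + T^{2}$)
$\frac{1}{\left(a{\left(192 \right)} + 275938\right) + y{\left(-467,-437 \right)}} = \frac{1}{\left(192 \left(1 + 192\right) + 275938\right) - 904} = \frac{1}{\left(192 \cdot 193 + 275938\right) - 904} = \frac{1}{\left(37056 + 275938\right) - 904} = \frac{1}{312994 - 904} = \frac{1}{312090}$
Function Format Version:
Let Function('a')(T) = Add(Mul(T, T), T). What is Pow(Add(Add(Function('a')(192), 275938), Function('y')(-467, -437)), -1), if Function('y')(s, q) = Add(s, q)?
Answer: Rational(1, 312090) ≈ 3.2042e-6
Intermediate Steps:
Function('y')(s, q) = Add(q, s)
Function('a')(T) = Add(T, Pow(T, 2)) (Function('a')(T) = Add(Pow(T, 2), T) = Add(T, Pow(T, 2)))
Pow(Add(Add(Function('a')(192), 275938), Function('y')(-467, -437)), -1) = Pow(Add(Add(Mul(192, Add(1, 192)), 275938), Add(-437, -467)), -1) = Pow(Add(Add(Mul(192, 193), 275938), -904), -1) = Pow(Add(Add(37056, 275938), -904), -1) = Pow(Add(312994, -904), -1) = Pow(312090, -1) = Rational(1, 312090)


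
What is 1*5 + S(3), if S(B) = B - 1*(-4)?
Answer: 12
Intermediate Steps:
S(B) = 4 + B (S(B) = B + 4 = 4 + B)
1*5 + S(3) = 1*5 + (4 + 3) = 5 + 7 = 12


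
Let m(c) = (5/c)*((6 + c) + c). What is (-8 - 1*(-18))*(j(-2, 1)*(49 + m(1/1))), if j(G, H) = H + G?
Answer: -890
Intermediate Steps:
j(G, H) = G + H
m(c) = 5*(6 + 2*c)/c (m(c) = (5/c)*(6 + 2*c) = 5*(6 + 2*c)/c)
(-8 - 1*(-18))*(j(-2, 1)*(49 + m(1/1))) = (-8 - 1*(-18))*((-2 + 1)*(49 + (10 + 30/(1/1)))) = (-8 + 18)*(-(49 + (10 + 30/1))) = 10*(-(49 + (10 + 30*1))) = 10*(-(49 + (10 + 30))) = 10*(-(49 + 40)) = 10*(-1*89) = 10*(-89) = -890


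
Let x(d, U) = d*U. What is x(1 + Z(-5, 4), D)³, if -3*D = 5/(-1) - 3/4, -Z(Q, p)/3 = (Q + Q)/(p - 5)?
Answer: -296740963/1728 ≈ -1.7173e+5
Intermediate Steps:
Z(Q, p) = -6*Q/(-5 + p) (Z(Q, p) = -3*(Q + Q)/(p - 5) = -3*2*Q/(-5 + p) = -6*Q/(-5 + p))
D = 23/12 (D = -(5/(-1) - 3/4)/3 = -(5*(-1) - 3*¼)/3 = -(-5 - ¾)/3 = -⅓*(-23/4) = 23/12 ≈ 1.9167)
x(d, U) = U*d
x(1 + Z(-5, 4), D)³ = (23*(1 - 6*(-5)/(-5 + 4))/12)³ = (23*(1 - 6*(-5)/(-1))/12)³ = (23*(1 - 6*(-5)*(-1))/12)³ = (23*(1 - 30)/12)³ = ((23/12)*(-29))³ = (-667/12)³ = -296740963/1728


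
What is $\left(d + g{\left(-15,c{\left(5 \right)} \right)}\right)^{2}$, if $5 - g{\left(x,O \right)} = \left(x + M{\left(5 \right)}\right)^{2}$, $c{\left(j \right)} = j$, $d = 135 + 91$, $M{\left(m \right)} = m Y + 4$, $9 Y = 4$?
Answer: $\frac{155500900}{6561} \approx 23701.0$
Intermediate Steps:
$Y = \frac{4}{9}$ ($Y = \frac{1}{9} \cdot 4 = \frac{4}{9} \approx 0.44444$)
$M{\left(m \right)} = 4 + \frac{4 m}{9}$ ($M{\left(m \right)} = m \frac{4}{9} + 4 = \frac{4 m}{9} + 4 = 4 + \frac{4 m}{9}$)
$d = 226$
$g{\left(x,O \right)} = 5 - \left(\frac{56}{9} + x\right)^{2}$ ($g{\left(x,O \right)} = 5 - \left(x + \left(4 + \frac{4}{9} \cdot 5\right)\right)^{2} = 5 - \left(x + \left(4 + \frac{20}{9}\right)\right)^{2} = 5 - \left(x + \frac{56}{9}\right)^{2} = 5 - \left(\frac{56}{9} + x\right)^{2}$)
$\left(d + g{\left(-15,c{\left(5 \right)} \right)}\right)^{2} = \left(226 + \left(5 - \frac{\left(56 + 9 \left(-15\right)\right)^{2}}{81}\right)\right)^{2} = \left(226 + \left(5 - \frac{\left(56 - 135\right)^{2}}{81}\right)\right)^{2} = \left(226 + \left(5 - \frac{\left(-79\right)^{2}}{81}\right)\right)^{2} = \left(226 + \left(5 - \frac{6241}{81}\right)\right)^{2} = \left(226 - \frac{5836}{81}\right)^{2} = \left(\frac{12470}{81}\right)^{2} = \frac{155500900}{6561}$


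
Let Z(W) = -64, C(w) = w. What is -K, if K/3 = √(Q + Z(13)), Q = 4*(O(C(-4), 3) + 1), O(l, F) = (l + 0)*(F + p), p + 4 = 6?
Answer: -6*I*√35 ≈ -35.496*I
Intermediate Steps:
p = 2 (p = -4 + 6 = 2)
O(l, F) = l*(2 + F) (O(l, F) = (l + 0)*(F + 2) = l*(2 + F))
Q = -76 (Q = 4*(-4*(2 + 3) + 1) = 4*(-4*5 + 1) = 4*(-20 + 1) = 4*(-19) = -76)
K = 6*I*√35 (K = 3*√(-76 - 64) = 3*√(-140) = 3*(2*I*√35) = 6*I*√35 ≈ 35.496*I)
-K = -6*I*√35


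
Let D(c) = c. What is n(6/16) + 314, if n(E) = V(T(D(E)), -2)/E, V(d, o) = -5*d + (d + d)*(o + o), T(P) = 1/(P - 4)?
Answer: 28150/87 ≈ 323.56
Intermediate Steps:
T(P) = 1/(-4 + P)
V(d, o) = -5*d + 4*d*o (V(d, o) = -5*d + (2*d)*(2*o) = -5*d + 4*d*o)
n(E) = -13/(E*(-4 + E)) (n(E) = ((-5 + 4*(-2))/(-4 + E))/E = ((-5 - 8)/(-4 + E))/E = (-13/(-4 + E))/E = -13/(E*(-4 + E)))
n(6/16) + 314 = -13/((6/16)*(-4 + 6/16)) + 314 = -13/((6*(1/16))*(-4 + 6*(1/16))) + 314 = -13/(3/8*(-4 + 3/8)) + 314 = -13*8/3/(-29/8) + 314 = -13*8/3*(-8/29) + 314 = 832/87 + 314 = 28150/87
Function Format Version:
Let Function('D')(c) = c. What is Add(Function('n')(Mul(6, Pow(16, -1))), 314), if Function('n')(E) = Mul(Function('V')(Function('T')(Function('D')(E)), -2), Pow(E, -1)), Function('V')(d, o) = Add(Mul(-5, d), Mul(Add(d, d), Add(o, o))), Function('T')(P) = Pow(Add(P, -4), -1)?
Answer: Rational(28150, 87) ≈ 323.56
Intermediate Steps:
Function('T')(P) = Pow(Add(-4, P), -1)
Function('V')(d, o) = Add(Mul(-5, d), Mul(4, d, o)) (Function('V')(d, o) = Add(Mul(-5, d), Mul(Mul(2, d), Mul(2, o))) = Add(Mul(-5, d), Mul(4, d, o)))
Function('n')(E) = Mul(-13, Pow(E, -1), Pow(Add(-4, E), -1)) (Function('n')(E) = Mul(Mul(Pow(Add(-4, E), -1), Add(-5, Mul(4, -2))), Pow(E, -1)) = Mul(Mul(Pow(Add(-4, E), -1), Add(-5, -8)), Pow(E, -1)) = Mul(Mul(Pow(Add(-4, E), -1), -13), Pow(E, -1)) = Mul(Mul(-13, Pow(Add(-4, E), -1)), Pow(E, -1)) = Mul(-13, Pow(E, -1), Pow(Add(-4, E), -1)))
Add(Function('n')(Mul(6, Pow(16, -1))), 314) = Add(Mul(-13, Pow(Mul(6, Pow(16, -1)), -1), Pow(Add(-4, Mul(6, Pow(16, -1))), -1)), 314) = Add(Mul(-13, Pow(Mul(6, Rational(1, 16)), -1), Pow(Add(-4, Mul(6, Rational(1, 16))), -1)), 314) = Add(Mul(-13, Pow(Rational(3, 8), -1), Pow(Add(-4, Rational(3, 8)), -1)), 314) = Add(Mul(-13, Rational(8, 3), Pow(Rational(-29, 8), -1)), 314) = Add(Mul(-13, Rational(8, 3), Rational(-8, 29)), 314) = Add(Rational(832, 87), 314) = Rational(28150, 87)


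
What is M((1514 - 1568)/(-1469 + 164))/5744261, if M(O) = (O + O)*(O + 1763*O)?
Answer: 127008/120773087525 ≈ 1.0516e-6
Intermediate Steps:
M(O) = 3528*O² (M(O) = (2*O)*(1764*O) = 3528*O²)
M((1514 - 1568)/(-1469 + 164))/5744261 = (3528*((1514 - 1568)/(-1469 + 164))²)/5744261 = (3528*(-54/(-1305))²)*(1/5744261) = (3528*(-54*(-1/1305))²)*(1/5744261) = (3528*(6/145)²)*(1/5744261) = (3528*(36/21025))*(1/5744261) = (127008/21025)*(1/5744261) = 127008/120773087525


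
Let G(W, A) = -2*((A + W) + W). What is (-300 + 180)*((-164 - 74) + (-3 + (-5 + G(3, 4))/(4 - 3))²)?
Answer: -65520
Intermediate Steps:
G(W, A) = -4*W - 2*A (G(W, A) = -2*(A + 2*W) = -4*W - 2*A)
(-300 + 180)*((-164 - 74) + (-3 + (-5 + G(3, 4))/(4 - 3))²) = (-300 + 180)*((-164 - 74) + (-3 + (-5 + (-4*3 - 2*4))/(4 - 3))²) = -120*(-238 + (-3 + (-5 + (-12 - 8))/1)²) = -120*(-238 + (-3 + (-5 - 20)*1)²) = -120*(-238 + (-3 - 25*1)²) = -120*(-238 + (-3 - 25)²) = -120*(-238 + (-28)²) = -120*(-238 + 784) = -120*546 = -65520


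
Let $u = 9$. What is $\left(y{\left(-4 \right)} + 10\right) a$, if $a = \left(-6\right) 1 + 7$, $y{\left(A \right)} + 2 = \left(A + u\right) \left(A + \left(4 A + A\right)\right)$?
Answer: $-112$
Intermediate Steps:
$y{\left(A \right)} = -2 + 6 A \left(9 + A\right)$ ($y{\left(A \right)} = -2 + \left(A + 9\right) \left(A + \left(4 A + A\right)\right) = -2 + \left(9 + A\right) \left(A + 5 A\right) = -2 + \left(9 + A\right) 6 A = -2 + 6 A \left(9 + A\right)$)
$a = 1$ ($a = -6 + 7 = 1$)
$\left(y{\left(-4 \right)} + 10\right) a = \left(\left(-2 + 6 \left(-4\right)^{2} + 54 \left(-4\right)\right) + 10\right) 1 = \left(\left(-2 + 6 \cdot 16 - 216\right) + 10\right) 1 = \left(\left(-2 + 96 - 216\right) + 10\right) 1 = \left(-122 + 10\right) 1 = \left(-112\right) 1 = -112$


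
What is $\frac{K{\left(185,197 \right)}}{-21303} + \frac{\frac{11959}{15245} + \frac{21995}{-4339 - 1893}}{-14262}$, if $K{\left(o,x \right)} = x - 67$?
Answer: $- \frac{56864290933813}{9621766607320080} \approx -0.00591$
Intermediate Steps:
$K{\left(o,x \right)} = -67 + x$ ($K{\left(o,x \right)} = x - 67 = -67 + x$)
$\frac{K{\left(185,197 \right)}}{-21303} + \frac{\frac{11959}{15245} + \frac{21995}{-4339 - 1893}}{-14262} = \frac{-67 + 197}{-21303} + \frac{\frac{11959}{15245} + \frac{21995}{-4339 - 1893}}{-14262} = 130 \left(- \frac{1}{21303}\right) + \left(11959 \cdot \frac{1}{15245} + \frac{21995}{-6232}\right) \left(- \frac{1}{14262}\right) = - \frac{130}{21303} + \left(\frac{11959}{15245} + 21995 \left(- \frac{1}{6232}\right)\right) \left(- \frac{1}{14262}\right) = - \frac{130}{21303} + \left(\frac{11959}{15245} - \frac{21995}{6232}\right) \left(- \frac{1}{14262}\right) = - \frac{130}{21303} - - \frac{86928429}{451662517360} = - \frac{130}{21303} + \frac{86928429}{451662517360} = - \frac{56864290933813}{9621766607320080}$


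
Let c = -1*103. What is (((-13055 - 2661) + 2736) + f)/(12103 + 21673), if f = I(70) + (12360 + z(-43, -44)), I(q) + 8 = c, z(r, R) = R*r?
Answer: 1161/33776 ≈ 0.034374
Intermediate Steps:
c = -103
I(q) = -111 (I(q) = -8 - 103 = -111)
f = 14141 (f = -111 + (12360 - 44*(-43)) = -111 + (12360 + 1892) = -111 + 14252 = 14141)
(((-13055 - 2661) + 2736) + f)/(12103 + 21673) = (((-13055 - 2661) + 2736) + 14141)/(12103 + 21673) = ((-15716 + 2736) + 14141)/33776 = (-12980 + 14141)*(1/33776) = 1161*(1/33776) = 1161/33776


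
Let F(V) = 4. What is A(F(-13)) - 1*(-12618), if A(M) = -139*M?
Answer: 12062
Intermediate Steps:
A(F(-13)) - 1*(-12618) = -139*4 - 1*(-12618) = -556 + 12618 = 12062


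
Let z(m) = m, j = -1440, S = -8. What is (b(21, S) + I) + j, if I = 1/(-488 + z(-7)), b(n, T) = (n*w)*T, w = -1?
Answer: -629641/495 ≈ -1272.0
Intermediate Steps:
b(n, T) = -T*n (b(n, T) = (n*(-1))*T = (-n)*T = -T*n)
I = -1/495 (I = 1/(-488 - 7) = 1/(-495) = -1/495 ≈ -0.0020202)
(b(21, S) + I) + j = (-1*(-8)*21 - 1/495) - 1440 = (168 - 1/495) - 1440 = 83159/495 - 1440 = -629641/495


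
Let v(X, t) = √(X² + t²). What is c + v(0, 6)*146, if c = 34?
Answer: 910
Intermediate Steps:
c + v(0, 6)*146 = 34 + √(0² + 6²)*146 = 34 + √(0 + 36)*146 = 34 + √36*146 = 34 + 6*146 = 34 + 876 = 910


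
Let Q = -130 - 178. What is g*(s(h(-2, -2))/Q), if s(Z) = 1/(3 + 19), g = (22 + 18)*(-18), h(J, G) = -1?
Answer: 90/847 ≈ 0.10626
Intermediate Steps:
Q = -308
g = -720 (g = 40*(-18) = -720)
s(Z) = 1/22
g*(s(h(-2, -2))/Q) = -360/(11*(-308)) = -360*(-1)/(11*308) = -720*(-1/6776) = 90/847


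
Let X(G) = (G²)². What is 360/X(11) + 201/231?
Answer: 91697/102487 ≈ 0.89472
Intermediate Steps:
X(G) = G⁴
360/X(11) + 201/231 = 360/(11⁴) + 201/231 = 360/14641 + 201*(1/231) = 360*(1/14641) + 67/77 = 360/14641 + 67/77 = 91697/102487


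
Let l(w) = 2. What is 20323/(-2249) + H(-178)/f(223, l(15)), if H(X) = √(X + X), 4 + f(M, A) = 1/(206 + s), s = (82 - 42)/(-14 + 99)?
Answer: -20323/2249 - 7020*I*√89/14023 ≈ -9.0365 - 4.7227*I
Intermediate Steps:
s = 8/17 (s = 40/85 = 40*(1/85) = 8/17 ≈ 0.47059)
f(M, A) = -14023/3510 (f(M, A) = -4 + 1/(206 + 8/17) = -4 + 1/(3510/17) = -4 + 17/3510 = -14023/3510)
H(X) = √2*√X (H(X) = √(2*X) = √2*√X)
20323/(-2249) + H(-178)/f(223, l(15)) = 20323/(-2249) + (√2*√(-178))/(-14023/3510) = 20323*(-1/2249) + (√2*(I*√178))*(-3510/14023) = -20323/2249 + (2*I*√89)*(-3510/14023) = -20323/2249 - 7020*I*√89/14023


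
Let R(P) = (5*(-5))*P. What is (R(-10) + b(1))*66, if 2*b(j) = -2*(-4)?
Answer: 16764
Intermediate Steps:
b(j) = 4 (b(j) = (-2*(-4))/2 = (½)*8 = 4)
R(P) = -25*P
(R(-10) + b(1))*66 = (-25*(-10) + 4)*66 = (250 + 4)*66 = 254*66 = 16764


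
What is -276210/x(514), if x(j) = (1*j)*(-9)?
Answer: 15345/257 ≈ 59.708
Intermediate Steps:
x(j) = -9*j (x(j) = j*(-9) = -9*j)
-276210/x(514) = -276210/((-9*514)) = -276210/(-4626) = -276210*(-1/4626) = 15345/257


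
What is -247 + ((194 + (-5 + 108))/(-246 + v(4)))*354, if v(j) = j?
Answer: -7496/11 ≈ -681.45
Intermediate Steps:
-247 + ((194 + (-5 + 108))/(-246 + v(4)))*354 = -247 + ((194 + (-5 + 108))/(-246 + 4))*354 = -247 + ((194 + 103)/(-242))*354 = -247 + (297*(-1/242))*354 = -247 - 27/22*354 = -247 - 4779/11 = -7496/11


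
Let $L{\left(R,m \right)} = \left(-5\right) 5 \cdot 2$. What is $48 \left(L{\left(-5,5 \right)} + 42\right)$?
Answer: $-384$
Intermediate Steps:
$L{\left(R,m \right)} = -50$ ($L{\left(R,m \right)} = \left(-25\right) 2 = -50$)
$48 \left(L{\left(-5,5 \right)} + 42\right) = 48 \left(-50 + 42\right) = 48 \left(-8\right) = -384$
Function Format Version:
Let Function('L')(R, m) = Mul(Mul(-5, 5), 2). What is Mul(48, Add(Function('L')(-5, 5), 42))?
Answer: -384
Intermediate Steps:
Function('L')(R, m) = -50 (Function('L')(R, m) = Mul(-25, 2) = -50)
Mul(48, Add(Function('L')(-5, 5), 42)) = Mul(48, Add(-50, 42)) = Mul(48, -8) = -384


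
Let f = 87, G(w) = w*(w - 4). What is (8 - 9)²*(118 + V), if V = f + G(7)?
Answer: 226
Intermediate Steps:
G(w) = w*(-4 + w)
V = 108 (V = 87 + 7*(-4 + 7) = 87 + 7*3 = 87 + 21 = 108)
(8 - 9)²*(118 + V) = (8 - 9)²*(118 + 108) = (-1)²*226 = 1*226 = 226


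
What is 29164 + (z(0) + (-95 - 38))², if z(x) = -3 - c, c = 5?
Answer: 49045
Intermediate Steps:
z(x) = -8 (z(x) = -3 - 1*5 = -3 - 5 = -8)
29164 + (z(0) + (-95 - 38))² = 29164 + (-8 + (-95 - 38))² = 29164 + (-8 - 133)² = 29164 + (-141)² = 29164 + 19881 = 49045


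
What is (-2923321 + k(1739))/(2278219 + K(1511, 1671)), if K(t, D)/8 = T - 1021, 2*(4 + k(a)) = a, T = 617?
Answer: -5844911/4549974 ≈ -1.2846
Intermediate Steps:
k(a) = -4 + a/2
K(t, D) = -3232 (K(t, D) = 8*(617 - 1021) = 8*(-404) = -3232)
(-2923321 + k(1739))/(2278219 + K(1511, 1671)) = (-2923321 + (-4 + (½)*1739))/(2278219 - 3232) = (-2923321 + (-4 + 1739/2))/2274987 = (-2923321 + 1731/2)*(1/2274987) = -5844911/2*1/2274987 = -5844911/4549974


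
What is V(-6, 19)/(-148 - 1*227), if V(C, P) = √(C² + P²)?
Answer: -√397/375 ≈ -0.053133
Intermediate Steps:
V(-6, 19)/(-148 - 1*227) = √((-6)² + 19²)/(-148 - 1*227) = √(36 + 361)/(-148 - 227) = √397/(-375) = √397*(-1/375) = -√397/375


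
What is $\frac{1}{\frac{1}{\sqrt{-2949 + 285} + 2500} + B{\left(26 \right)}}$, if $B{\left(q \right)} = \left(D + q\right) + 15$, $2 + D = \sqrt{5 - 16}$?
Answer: $\frac{2 \left(1250 + 3 i \sqrt{74}\right)}{1 + 2 \left(39 + i \sqrt{11}\right) \left(1250 + 3 i \sqrt{74}\right)} \approx 0.025457 - 0.0021648 i$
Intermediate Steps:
$D = -2 + i \sqrt{11}$ ($D = -2 + \sqrt{5 - 16} = -2 + \sqrt{-11} = -2 + i \sqrt{11} \approx -2.0 + 3.3166 i$)
$B{\left(q \right)} = 13 + q + i \sqrt{11}$ ($B{\left(q \right)} = \left(\left(-2 + i \sqrt{11}\right) + q\right) + 15 = \left(-2 + q + i \sqrt{11}\right) + 15 = 13 + q + i \sqrt{11}$)
$\frac{1}{\frac{1}{\sqrt{-2949 + 285} + 2500} + B{\left(26 \right)}} = \frac{1}{\frac{1}{\sqrt{-2949 + 285} + 2500} + \left(13 + 26 + i \sqrt{11}\right)} = \frac{1}{\frac{1}{\sqrt{-2664} + 2500} + \left(39 + i \sqrt{11}\right)} = \frac{1}{\frac{1}{6 i \sqrt{74} + 2500} + \left(39 + i \sqrt{11}\right)} = \frac{1}{\frac{1}{2500 + 6 i \sqrt{74}} + \left(39 + i \sqrt{11}\right)} = \frac{1}{39 + \frac{1}{2500 + 6 i \sqrt{74}} + i \sqrt{11}}$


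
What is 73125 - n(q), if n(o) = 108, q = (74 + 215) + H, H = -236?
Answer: 73017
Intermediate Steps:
q = 53 (q = (74 + 215) - 236 = 289 - 236 = 53)
73125 - n(q) = 73125 - 1*108 = 73125 - 108 = 73017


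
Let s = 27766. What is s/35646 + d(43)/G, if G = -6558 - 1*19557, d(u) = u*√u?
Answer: 13883/17823 - 43*√43/26115 ≈ 0.76814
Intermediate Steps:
d(u) = u^(3/2)
G = -26115 (G = -6558 - 19557 = -26115)
s/35646 + d(43)/G = 27766/35646 + 43^(3/2)/(-26115) = 27766*(1/35646) + (43*√43)*(-1/26115) = 13883/17823 - 43*√43/26115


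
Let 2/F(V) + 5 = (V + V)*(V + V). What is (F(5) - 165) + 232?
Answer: 6367/95 ≈ 67.021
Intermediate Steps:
F(V) = 2/(-5 + 4*V²) (F(V) = 2/(-5 + (V + V)*(V + V)) = 2/(-5 + (2*V)*(2*V)) = 2/(-5 + 4*V²))
(F(5) - 165) + 232 = (2/(-5 + 4*5²) - 165) + 232 = (2/(-5 + 4*25) - 165) + 232 = (2/(-5 + 100) - 165) + 232 = (2/95 - 165) + 232 = -15673/95 + 232 = 6367/95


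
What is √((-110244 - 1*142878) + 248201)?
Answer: I*√4921 ≈ 70.15*I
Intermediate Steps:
√((-110244 - 1*142878) + 248201) = √((-110244 - 142878) + 248201) = √(-253122 + 248201) = √(-4921) = I*√4921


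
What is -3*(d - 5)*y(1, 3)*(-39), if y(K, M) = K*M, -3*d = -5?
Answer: -1170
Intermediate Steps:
d = 5/3 (d = -1/3*(-5) = 5/3 ≈ 1.6667)
-3*(d - 5)*y(1, 3)*(-39) = -3*(5/3 - 5)*1*3*(-39) = -(-10)*3*(-39) = -3*(-10)*(-39) = 30*(-39) = -1170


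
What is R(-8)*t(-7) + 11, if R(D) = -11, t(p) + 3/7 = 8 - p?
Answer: -1045/7 ≈ -149.29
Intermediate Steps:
t(p) = 53/7 - p (t(p) = -3/7 + (8 - p) = 53/7 - p)
R(-8)*t(-7) + 11 = -11*(53/7 - 1*(-7)) + 11 = -11*(53/7 + 7) + 11 = -11*102/7 + 11 = -1122/7 + 11 = -1045/7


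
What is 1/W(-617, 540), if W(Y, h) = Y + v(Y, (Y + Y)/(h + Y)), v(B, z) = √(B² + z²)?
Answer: 5929/2468 + 77*√5933/2468 ≈ 4.8055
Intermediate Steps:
W(Y, h) = Y + √(Y² + 4*Y²/(Y + h)²) (W(Y, h) = Y + √(Y² + ((Y + Y)/(h + Y))²) = Y + √(Y² + ((2*Y)/(Y + h))²) = Y + √(Y² + (2*Y/(Y + h))²) = Y + √(Y² + 4*Y²/(Y + h)²))
1/W(-617, 540) = 1/(-617 + √((-617)² + 4*(-617)²/(-617 + 540)²)) = 1/(-617 + √(380689 + 4*380689/(-77)²)) = 1/(-617 + √(380689 + 4*380689*(1/5929))) = 1/(-617 + √(380689 + 1522756/5929)) = 1/(-617 + √(2258627837/5929)) = 1/(-617 + 617*√5933/77)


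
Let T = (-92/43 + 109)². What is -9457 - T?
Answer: -38600018/1849 ≈ -20876.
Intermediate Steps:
T = 21114025/1849 (T = (-92*1/43 + 109)² = (-92/43 + 109)² = (4595/43)² = 21114025/1849 ≈ 11419.)
-9457 - T = -9457 - 1*21114025/1849 = -9457 - 21114025/1849 = -38600018/1849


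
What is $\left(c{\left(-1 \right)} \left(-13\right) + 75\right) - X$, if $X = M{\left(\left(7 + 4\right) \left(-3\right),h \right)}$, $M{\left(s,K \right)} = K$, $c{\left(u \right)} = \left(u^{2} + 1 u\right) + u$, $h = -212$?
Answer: $300$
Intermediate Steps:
$c{\left(u \right)} = u^{2} + 2 u$ ($c{\left(u \right)} = \left(u^{2} + u\right) + u = \left(u + u^{2}\right) + u = u^{2} + 2 u$)
$X = -212$
$\left(c{\left(-1 \right)} \left(-13\right) + 75\right) - X = \left(- (2 - 1) \left(-13\right) + 75\right) - -212 = \left(\left(-1\right) 1 \left(-13\right) + 75\right) + 212 = \left(\left(-1\right) \left(-13\right) + 75\right) + 212 = \left(13 + 75\right) + 212 = 88 + 212 = 300$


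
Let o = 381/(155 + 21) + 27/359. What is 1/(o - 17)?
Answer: -63184/932597 ≈ -0.067751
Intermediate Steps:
o = 141531/63184 (o = 381/176 + 27*(1/359) = 381*(1/176) + 27/359 = 381/176 + 27/359 = 141531/63184 ≈ 2.2400)
1/(o - 17) = 1/(141531/63184 - 17) = 1/(-932597/63184) = -63184/932597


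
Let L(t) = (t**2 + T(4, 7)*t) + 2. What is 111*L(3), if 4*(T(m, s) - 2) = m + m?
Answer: 2553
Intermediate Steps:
T(m, s) = 2 + m/2 (T(m, s) = 2 + (m + m)/4 = 2 + (2*m)/4 = 2 + m/2)
L(t) = 2 + t**2 + 4*t (L(t) = (t**2 + (2 + (1/2)*4)*t) + 2 = (t**2 + (2 + 2)*t) + 2 = (t**2 + 4*t) + 2 = 2 + t**2 + 4*t)
111*L(3) = 111*(2 + 3**2 + 4*3) = 111*(2 + 9 + 12) = 111*23 = 2553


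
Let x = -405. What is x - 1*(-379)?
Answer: -26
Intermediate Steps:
x - 1*(-379) = -405 - 1*(-379) = -405 + 379 = -26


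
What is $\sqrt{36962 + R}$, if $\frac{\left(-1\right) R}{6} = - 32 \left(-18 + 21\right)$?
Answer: $137 \sqrt{2} \approx 193.75$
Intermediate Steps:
$R = 576$ ($R = - 6 \left(- 32 \left(-18 + 21\right)\right) = - 6 \left(\left(-32\right) 3\right) = \left(-6\right) \left(-96\right) = 576$)
$\sqrt{36962 + R} = \sqrt{36962 + 576} = \sqrt{37538} = 137 \sqrt{2}$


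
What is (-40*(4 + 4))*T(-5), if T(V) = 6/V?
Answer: 384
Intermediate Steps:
(-40*(4 + 4))*T(-5) = (-40*(4 + 4))*(6/(-5)) = (-40*8)*(6*(-⅕)) = -10*32*(-6/5) = -320*(-6/5) = 384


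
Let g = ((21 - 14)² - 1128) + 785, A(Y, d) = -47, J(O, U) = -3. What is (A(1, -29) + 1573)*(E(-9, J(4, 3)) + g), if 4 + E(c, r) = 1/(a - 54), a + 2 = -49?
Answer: -6821438/15 ≈ -4.5476e+5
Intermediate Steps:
a = -51 (a = -2 - 49 = -51)
E(c, r) = -421/105 (E(c, r) = -4 + 1/(-51 - 54) = -4 + 1/(-105) = -4 - 1/105 = -421/105)
g = -294 (g = (7² - 1128) + 785 = (49 - 1128) + 785 = -1079 + 785 = -294)
(A(1, -29) + 1573)*(E(-9, J(4, 3)) + g) = (-47 + 1573)*(-421/105 - 294) = 1526*(-31291/105) = -6821438/15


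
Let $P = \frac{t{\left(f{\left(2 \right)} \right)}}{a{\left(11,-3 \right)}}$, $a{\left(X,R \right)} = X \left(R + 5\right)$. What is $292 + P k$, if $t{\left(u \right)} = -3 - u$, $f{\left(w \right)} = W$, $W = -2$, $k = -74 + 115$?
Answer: $\frac{6383}{22} \approx 290.14$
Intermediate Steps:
$k = 41$
$f{\left(w \right)} = -2$
$a{\left(X,R \right)} = X \left(5 + R\right)$
$P = - \frac{1}{22}$ ($P = \frac{-3 - -2}{11 \left(5 - 3\right)} = \frac{-3 + 2}{11 \cdot 2} = - \frac{1}{22} \approx -0.045455$)
$292 + P k = 292 - \frac{41}{22} = \frac{6383}{22}$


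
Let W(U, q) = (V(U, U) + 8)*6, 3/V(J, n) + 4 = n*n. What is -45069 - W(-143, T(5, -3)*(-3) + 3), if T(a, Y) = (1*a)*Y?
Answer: -307472361/6815 ≈ -45117.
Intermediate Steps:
T(a, Y) = Y*a (T(a, Y) = a*Y = Y*a)
V(J, n) = 3/(-4 + n²) (V(J, n) = 3/(-4 + n*n) = 3/(-4 + n²))
W(U, q) = 48 + 18/(-4 + U²) (W(U, q) = (3/(-4 + U²) + 8)*6 = (8 + 3/(-4 + U²))*6 = 48 + 18/(-4 + U²))
-45069 - W(-143, T(5, -3)*(-3) + 3) = -45069 - 6*(-29 + 8*(-143)²)/(-4 + (-143)²) = -45069 - 6*(-29 + 8*20449)/(-4 + 20449) = -45069 - 6*(-29 + 163592)/20445 = -45069 - 6*163563/20445 = -45069 - 1*327126/6815 = -45069 - 327126/6815 = -307472361/6815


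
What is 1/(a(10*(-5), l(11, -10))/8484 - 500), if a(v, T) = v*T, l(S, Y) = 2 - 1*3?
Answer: -4242/2120975 ≈ -0.0020000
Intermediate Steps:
l(S, Y) = -1 (l(S, Y) = 2 - 3 = -1)
a(v, T) = T*v
1/(a(10*(-5), l(11, -10))/8484 - 500) = 1/(-10*(-5)/8484 - 500) = 1/(-1*(-50)*(1/8484) - 500) = 1/(50*(1/8484) - 500) = 1/(25/4242 - 500) = 1/(-2120975/4242) = -4242/2120975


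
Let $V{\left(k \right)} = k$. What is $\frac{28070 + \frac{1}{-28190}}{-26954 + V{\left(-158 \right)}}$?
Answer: $- \frac{791293299}{764287280} \approx -1.0353$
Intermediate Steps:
$\frac{28070 + \frac{1}{-28190}}{-26954 + V{\left(-158 \right)}} = \frac{28070 + \frac{1}{-28190}}{-26954 - 158} = \frac{28070 - \frac{1}{28190}}{-27112} = \frac{791293299}{28190} \left(- \frac{1}{27112}\right) = - \frac{791293299}{764287280}$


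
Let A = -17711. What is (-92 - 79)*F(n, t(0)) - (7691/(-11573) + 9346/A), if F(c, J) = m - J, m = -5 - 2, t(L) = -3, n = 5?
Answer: 140443448211/204969403 ≈ 685.19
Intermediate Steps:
m = -7
F(c, J) = -7 - J
(-92 - 79)*F(n, t(0)) - (7691/(-11573) + 9346/A) = (-92 - 79)*(-7 - 1*(-3)) - (7691/(-11573) + 9346/(-17711)) = -171*(-7 + 3) - (7691*(-1/11573) + 9346*(-1/17711)) = -171*(-4) - (-7691/11573 - 9346/17711) = 684 - 1*(-244376559/204969403) = 684 + 244376559/204969403 = 140443448211/204969403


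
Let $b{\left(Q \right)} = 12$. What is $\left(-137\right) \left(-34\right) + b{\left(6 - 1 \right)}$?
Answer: $4670$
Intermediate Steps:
$\left(-137\right) \left(-34\right) + b{\left(6 - 1 \right)} = \left(-137\right) \left(-34\right) + 12 = 4658 + 12 = 4670$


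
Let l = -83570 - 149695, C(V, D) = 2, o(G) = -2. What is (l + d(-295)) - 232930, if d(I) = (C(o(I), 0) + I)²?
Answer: -380346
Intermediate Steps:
l = -233265
d(I) = (2 + I)²
(l + d(-295)) - 232930 = (-233265 + (2 - 295)²) - 232930 = (-233265 + (-293)²) - 232930 = (-233265 + 85849) - 232930 = -147416 - 232930 = -380346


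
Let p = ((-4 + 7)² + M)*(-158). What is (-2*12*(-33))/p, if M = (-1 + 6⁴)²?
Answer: -198/66242843 ≈ -2.9890e-6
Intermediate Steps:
M = 1677025 (M = (-1 + 1296)² = 1295² = 1677025)
p = -264971372 (p = ((-4 + 7)² + 1677025)*(-158) = (3² + 1677025)*(-158) = (9 + 1677025)*(-158) = 1677034*(-158) = -264971372)
(-2*12*(-33))/p = (-2*12*(-33))/(-264971372) = -24*(-33)*(-1/264971372) = 792*(-1/264971372) = -198/66242843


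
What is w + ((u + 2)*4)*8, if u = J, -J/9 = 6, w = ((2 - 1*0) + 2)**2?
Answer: -1648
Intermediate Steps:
w = 16 (w = ((2 + 0) + 2)**2 = (2 + 2)**2 = 4**2 = 16)
J = -54 (J = -9*6 = -54)
u = -54
w + ((u + 2)*4)*8 = 16 + ((-54 + 2)*4)*8 = 16 - 52*4*8 = 16 - 208*8 = 16 - 1664 = -1648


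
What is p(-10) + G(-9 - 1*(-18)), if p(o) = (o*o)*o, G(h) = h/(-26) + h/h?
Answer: -25983/26 ≈ -999.35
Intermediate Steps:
G(h) = 1 - h/26 (G(h) = h*(-1/26) + 1 = -h/26 + 1 = 1 - h/26)
p(o) = o³ (p(o) = o²*o = o³)
p(-10) + G(-9 - 1*(-18)) = (-10)³ + (1 - (-9 - 1*(-18))/26) = -1000 + (1 - (-9 + 18)/26) = -1000 + (1 - 1/26*9) = -1000 + (1 - 9/26) = -1000 + 17/26 = -25983/26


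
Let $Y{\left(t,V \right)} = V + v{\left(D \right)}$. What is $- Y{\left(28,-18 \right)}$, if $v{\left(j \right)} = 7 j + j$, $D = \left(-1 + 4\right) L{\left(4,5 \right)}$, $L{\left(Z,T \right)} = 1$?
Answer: $-6$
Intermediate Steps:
$D = 3$ ($D = \left(-1 + 4\right) 1 = 3 \cdot 1 = 3$)
$v{\left(j \right)} = 8 j$
$Y{\left(t,V \right)} = 24 + V$ ($Y{\left(t,V \right)} = V + 8 \cdot 3 = V + 24 = 24 + V$)
$- Y{\left(28,-18 \right)} = - (24 - 18) = \left(-1\right) 6 = -6$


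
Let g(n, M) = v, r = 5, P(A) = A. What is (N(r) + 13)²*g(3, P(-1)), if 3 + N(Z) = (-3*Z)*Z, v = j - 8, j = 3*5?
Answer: 29575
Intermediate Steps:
j = 15
v = 7 (v = 15 - 8 = 7)
g(n, M) = 7
N(Z) = -3 - 3*Z² (N(Z) = -3 + (-3*Z)*Z = -3 - 3*Z²)
(N(r) + 13)²*g(3, P(-1)) = ((-3 - 3*5²) + 13)²*7 = ((-3 - 3*25) + 13)²*7 = ((-3 - 75) + 13)²*7 = (-78 + 13)²*7 = (-65)²*7 = 4225*7 = 29575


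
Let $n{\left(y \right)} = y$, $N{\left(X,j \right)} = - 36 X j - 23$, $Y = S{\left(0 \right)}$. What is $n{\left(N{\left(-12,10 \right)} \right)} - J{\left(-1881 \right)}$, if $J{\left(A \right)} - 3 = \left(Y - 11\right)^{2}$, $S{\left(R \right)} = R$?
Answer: $4173$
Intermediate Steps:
$Y = 0$
$N{\left(X,j \right)} = -23 - 36 X j$ ($N{\left(X,j \right)} = - 36 X j - 23 = -23 - 36 X j$)
$J{\left(A \right)} = 124$ ($J{\left(A \right)} = 3 + \left(0 - 11\right)^{2} = 3 + \left(-11\right)^{2} = 3 + 121 = 124$)
$n{\left(N{\left(-12,10 \right)} \right)} - J{\left(-1881 \right)} = \left(-23 - \left(-432\right) 10\right) - 124 = \left(-23 + 4320\right) - 124 = 4297 - 124 = 4173$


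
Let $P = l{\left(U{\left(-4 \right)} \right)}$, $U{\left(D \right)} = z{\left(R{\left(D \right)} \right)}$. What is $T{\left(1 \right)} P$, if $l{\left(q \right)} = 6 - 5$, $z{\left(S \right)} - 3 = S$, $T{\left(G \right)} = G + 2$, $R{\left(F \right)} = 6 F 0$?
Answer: $3$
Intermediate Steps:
$R{\left(F \right)} = 0$
$T{\left(G \right)} = 2 + G$
$z{\left(S \right)} = 3 + S$
$U{\left(D \right)} = 3$ ($U{\left(D \right)} = 3 + 0 = 3$)
$l{\left(q \right)} = 1$ ($l{\left(q \right)} = 6 - 5 = 1$)
$P = 1$
$T{\left(1 \right)} P = \left(2 + 1\right) 1 = 3 \cdot 1 = 3$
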